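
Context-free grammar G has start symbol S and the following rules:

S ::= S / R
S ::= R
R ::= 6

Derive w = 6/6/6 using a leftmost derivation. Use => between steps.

S => S/R   [S ::= S / R]
S/R => S/R/R   [S ::= S / R]
S/R/R => R/R/R   [S ::= R]
R/R/R => 6/R/R   [R ::= 6]
6/R/R => 6/6/R   [R ::= 6]
6/6/R => 6/6/6   [R ::= 6]

S => S/R => S/R/R => R/R/R => 6/R/R => 6/6/R => 6/6/6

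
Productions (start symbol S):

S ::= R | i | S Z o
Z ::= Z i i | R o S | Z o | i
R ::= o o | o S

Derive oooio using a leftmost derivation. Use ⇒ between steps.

S ⇒ R   [S ::= R]
R ⇒ oS   [R ::= o S]
oS ⇒ oSZo   [S ::= S Z o]
oSZo ⇒ oRZo   [S ::= R]
oRZo ⇒ oooZo   [R ::= o o]
oooZo ⇒ oooio   [Z ::= i]

S ⇒ R ⇒ oS ⇒ oSZo ⇒ oRZo ⇒ oooZo ⇒ oooio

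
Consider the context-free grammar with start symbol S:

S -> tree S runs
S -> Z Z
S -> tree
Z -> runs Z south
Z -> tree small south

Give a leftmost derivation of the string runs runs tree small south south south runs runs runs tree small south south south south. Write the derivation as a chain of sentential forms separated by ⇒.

S ⇒ Z Z   [S -> Z Z]
Z Z ⇒ runs Z south Z   [Z -> runs Z south]
runs Z south Z ⇒ runs runs Z south south Z   [Z -> runs Z south]
runs runs Z south south Z ⇒ runs runs tree small south south south Z   [Z -> tree small south]
runs runs tree small south south south Z ⇒ runs runs tree small south south south runs Z south   [Z -> runs Z south]
runs runs tree small south south south runs Z south ⇒ runs runs tree small south south south runs runs Z south south   [Z -> runs Z south]
runs runs tree small south south south runs runs Z south south ⇒ runs runs tree small south south south runs runs runs Z south south south   [Z -> runs Z south]
runs runs tree small south south south runs runs runs Z south south south ⇒ runs runs tree small south south south runs runs runs tree small south south south south   [Z -> tree small south]

S ⇒ Z Z ⇒ runs Z south Z ⇒ runs runs Z south south Z ⇒ runs runs tree small south south south Z ⇒ runs runs tree small south south south runs Z south ⇒ runs runs tree small south south south runs runs Z south south ⇒ runs runs tree small south south south runs runs runs Z south south south ⇒ runs runs tree small south south south runs runs runs tree small south south south south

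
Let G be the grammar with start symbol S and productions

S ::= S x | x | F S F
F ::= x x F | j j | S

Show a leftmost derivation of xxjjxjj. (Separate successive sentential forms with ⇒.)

S ⇒ FSF ⇒ SSF ⇒ FSFSF ⇒ SSFSF ⇒ xSFSF ⇒ xxFSF ⇒ xxjjSF ⇒ xxjjxF ⇒ xxjjxjj

S ⇒ FSF   [S ::= F S F]
FSF ⇒ SSF   [F ::= S]
SSF ⇒ FSFSF   [S ::= F S F]
FSFSF ⇒ SSFSF   [F ::= S]
SSFSF ⇒ xSFSF   [S ::= x]
xSFSF ⇒ xxFSF   [S ::= x]
xxFSF ⇒ xxjjSF   [F ::= j j]
xxjjSF ⇒ xxjjxF   [S ::= x]
xxjjxF ⇒ xxjjxjj   [F ::= j j]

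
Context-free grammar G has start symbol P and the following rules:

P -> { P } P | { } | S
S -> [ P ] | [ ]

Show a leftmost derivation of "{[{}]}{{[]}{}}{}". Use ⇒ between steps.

P ⇒ {P}P ⇒ {S}P ⇒ {[P]}P ⇒ {[{}]}P ⇒ {[{}]}{P}P ⇒ {[{}]}{{P}P}P ⇒ {[{}]}{{S}P}P ⇒ {[{}]}{{[]}P}P ⇒ {[{}]}{{[]}{}}P ⇒ {[{}]}{{[]}{}}{}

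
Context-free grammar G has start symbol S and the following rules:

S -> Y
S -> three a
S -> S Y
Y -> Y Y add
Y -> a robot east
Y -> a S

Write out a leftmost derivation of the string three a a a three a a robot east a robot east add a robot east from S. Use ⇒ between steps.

S ⇒ S Y   [S -> S Y]
S Y ⇒ S Y Y   [S -> S Y]
S Y Y ⇒ S Y Y Y   [S -> S Y]
S Y Y Y ⇒ three a Y Y Y   [S -> three a]
three a Y Y Y ⇒ three a a S Y Y   [Y -> a S]
three a a S Y Y ⇒ three a a Y Y Y   [S -> Y]
three a a Y Y Y ⇒ three a a a S Y Y   [Y -> a S]
three a a a S Y Y ⇒ three a a a three a Y Y   [S -> three a]
three a a a three a Y Y ⇒ three a a a three a Y Y add Y   [Y -> Y Y add]
three a a a three a Y Y add Y ⇒ three a a a three a a robot east Y add Y   [Y -> a robot east]
three a a a three a a robot east Y add Y ⇒ three a a a three a a robot east a robot east add Y   [Y -> a robot east]
three a a a three a a robot east a robot east add Y ⇒ three a a a three a a robot east a robot east add a robot east   [Y -> a robot east]

S ⇒ S Y ⇒ S Y Y ⇒ S Y Y Y ⇒ three a Y Y Y ⇒ three a a S Y Y ⇒ three a a Y Y Y ⇒ three a a a S Y Y ⇒ three a a a three a Y Y ⇒ three a a a three a Y Y add Y ⇒ three a a a three a a robot east Y add Y ⇒ three a a a three a a robot east a robot east add Y ⇒ three a a a three a a robot east a robot east add a robot east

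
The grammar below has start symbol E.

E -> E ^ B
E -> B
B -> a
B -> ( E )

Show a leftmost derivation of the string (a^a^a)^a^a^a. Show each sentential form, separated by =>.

E => E^B => E^B^B => E^B^B^B => B^B^B^B => (E)^B^B^B => (E^B)^B^B^B => (E^B^B)^B^B^B => (B^B^B)^B^B^B => (a^B^B)^B^B^B => (a^a^B)^B^B^B => (a^a^a)^B^B^B => (a^a^a)^a^B^B => (a^a^a)^a^a^B => (a^a^a)^a^a^a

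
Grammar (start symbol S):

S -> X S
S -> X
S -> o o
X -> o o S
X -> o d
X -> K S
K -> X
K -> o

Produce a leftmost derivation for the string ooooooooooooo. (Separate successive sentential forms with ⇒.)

S ⇒ XS   [S -> X S]
XS ⇒ KSS   [X -> K S]
KSS ⇒ oSS   [K -> o]
oSS ⇒ oXSS   [S -> X S]
oXSS ⇒ oKSSS   [X -> K S]
oKSSS ⇒ oXSSS   [K -> X]
oXSSS ⇒ oKSSSS   [X -> K S]
oKSSSS ⇒ oXSSSS   [K -> X]
oXSSSS ⇒ oooSSSSS   [X -> o o S]
oooSSSSS ⇒ oooooSSSS   [S -> o o]
oooooSSSS ⇒ oooooooSSS   [S -> o o]
oooooooSSS ⇒ oooooooooSS   [S -> o o]
oooooooooSS ⇒ oooooooooooS   [S -> o o]
oooooooooooS ⇒ ooooooooooooo   [S -> o o]

S⇒XS⇒KSS⇒oSS⇒oXSS⇒oKSSS⇒oXSSS⇒oKSSSS⇒oXSSSS⇒oooSSSSS⇒oooooSSSS⇒oooooooSSS⇒oooooooooSS⇒oooooooooooS⇒ooooooooooooo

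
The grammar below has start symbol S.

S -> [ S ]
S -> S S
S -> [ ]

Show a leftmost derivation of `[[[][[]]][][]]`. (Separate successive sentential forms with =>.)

S => [S] => [SS] => [SSS] => [[S]SS] => [[SS]SS] => [[[]S]SS] => [[[][S]]SS] => [[[][[]]]SS] => [[[][[]]][]S] => [[[][[]]][][]]

S => [S]   [S -> [ S ]]
[S] => [SS]   [S -> S S]
[SS] => [SSS]   [S -> S S]
[SSS] => [[S]SS]   [S -> [ S ]]
[[S]SS] => [[SS]SS]   [S -> S S]
[[SS]SS] => [[[]S]SS]   [S -> [ ]]
[[[]S]SS] => [[[][S]]SS]   [S -> [ S ]]
[[[][S]]SS] => [[[][[]]]SS]   [S -> [ ]]
[[[][[]]]SS] => [[[][[]]][]S]   [S -> [ ]]
[[[][[]]][]S] => [[[][[]]][][]]   [S -> [ ]]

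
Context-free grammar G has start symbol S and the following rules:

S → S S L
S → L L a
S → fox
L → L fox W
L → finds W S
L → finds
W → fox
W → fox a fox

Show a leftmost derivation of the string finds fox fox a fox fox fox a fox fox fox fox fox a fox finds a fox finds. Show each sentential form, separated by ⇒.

S ⇒ S S L ⇒ L L a S L ⇒ L fox W L a S L ⇒ L fox W fox W L a S L ⇒ L fox W fox W fox W L a S L ⇒ L fox W fox W fox W fox W L a S L ⇒ finds fox W fox W fox W fox W L a S L ⇒ finds fox fox a fox fox W fox W fox W L a S L ⇒ finds fox fox a fox fox fox a fox fox W fox W L a S L ⇒ finds fox fox a fox fox fox a fox fox fox fox W L a S L ⇒ finds fox fox a fox fox fox a fox fox fox fox fox a fox L a S L ⇒ finds fox fox a fox fox fox a fox fox fox fox fox a fox finds a S L ⇒ finds fox fox a fox fox fox a fox fox fox fox fox a fox finds a fox L ⇒ finds fox fox a fox fox fox a fox fox fox fox fox a fox finds a fox finds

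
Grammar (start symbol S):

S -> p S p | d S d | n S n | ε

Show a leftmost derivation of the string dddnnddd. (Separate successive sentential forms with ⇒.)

S ⇒ dSd   [S -> d S d]
dSd ⇒ ddSdd   [S -> d S d]
ddSdd ⇒ dddSddd   [S -> d S d]
dddSddd ⇒ dddnSnddd   [S -> n S n]
dddnSnddd ⇒ dddnnddd   [S -> ε]

S⇒dSd⇒ddSdd⇒dddSddd⇒dddnSnddd⇒dddnnddd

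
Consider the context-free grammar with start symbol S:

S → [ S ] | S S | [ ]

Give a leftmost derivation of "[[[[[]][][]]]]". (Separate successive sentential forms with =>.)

S => [S] => [[S]] => [[[S]]] => [[[SS]]] => [[[SSS]]] => [[[[S]SS]]] => [[[[[]]SS]]] => [[[[[]][]S]]] => [[[[[]][][]]]]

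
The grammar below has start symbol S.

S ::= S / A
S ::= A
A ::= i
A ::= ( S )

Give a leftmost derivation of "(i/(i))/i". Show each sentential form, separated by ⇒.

S ⇒ S/A ⇒ A/A ⇒ (S)/A ⇒ (S/A)/A ⇒ (A/A)/A ⇒ (i/A)/A ⇒ (i/(S))/A ⇒ (i/(A))/A ⇒ (i/(i))/A ⇒ (i/(i))/i

S ⇒ S/A   [S ::= S / A]
S/A ⇒ A/A   [S ::= A]
A/A ⇒ (S)/A   [A ::= ( S )]
(S)/A ⇒ (S/A)/A   [S ::= S / A]
(S/A)/A ⇒ (A/A)/A   [S ::= A]
(A/A)/A ⇒ (i/A)/A   [A ::= i]
(i/A)/A ⇒ (i/(S))/A   [A ::= ( S )]
(i/(S))/A ⇒ (i/(A))/A   [S ::= A]
(i/(A))/A ⇒ (i/(i))/A   [A ::= i]
(i/(i))/A ⇒ (i/(i))/i   [A ::= i]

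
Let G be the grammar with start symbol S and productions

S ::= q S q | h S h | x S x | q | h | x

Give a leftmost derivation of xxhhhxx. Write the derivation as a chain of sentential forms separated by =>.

S => xSx   [S ::= x S x]
xSx => xxSxx   [S ::= x S x]
xxSxx => xxhShxx   [S ::= h S h]
xxhShxx => xxhhhxx   [S ::= h]

S=>xSx=>xxSxx=>xxhShxx=>xxhhhxx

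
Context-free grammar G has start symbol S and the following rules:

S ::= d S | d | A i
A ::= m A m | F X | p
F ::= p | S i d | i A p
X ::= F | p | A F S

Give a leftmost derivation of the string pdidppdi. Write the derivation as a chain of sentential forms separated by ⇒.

S ⇒ Ai ⇒ FXi ⇒ pXi ⇒ pAFSi ⇒ pFXFSi ⇒ pSidXFSi ⇒ pdidXFSi ⇒ pdidpFSi ⇒ pdidppSi ⇒ pdidppdi

S ⇒ Ai   [S ::= A i]
Ai ⇒ FXi   [A ::= F X]
FXi ⇒ pXi   [F ::= p]
pXi ⇒ pAFSi   [X ::= A F S]
pAFSi ⇒ pFXFSi   [A ::= F X]
pFXFSi ⇒ pSidXFSi   [F ::= S i d]
pSidXFSi ⇒ pdidXFSi   [S ::= d]
pdidXFSi ⇒ pdidpFSi   [X ::= p]
pdidpFSi ⇒ pdidppSi   [F ::= p]
pdidppSi ⇒ pdidppdi   [S ::= d]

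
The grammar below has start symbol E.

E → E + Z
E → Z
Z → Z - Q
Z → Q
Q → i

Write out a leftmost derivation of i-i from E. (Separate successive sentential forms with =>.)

E=>Z=>Z-Q=>Q-Q=>i-Q=>i-i

E => Z   [E → Z]
Z => Z-Q   [Z → Z - Q]
Z-Q => Q-Q   [Z → Q]
Q-Q => i-Q   [Q → i]
i-Q => i-i   [Q → i]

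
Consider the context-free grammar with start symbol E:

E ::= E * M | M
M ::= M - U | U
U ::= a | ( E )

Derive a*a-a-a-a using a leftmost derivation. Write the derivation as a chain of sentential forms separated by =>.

E => E*M   [E ::= E * M]
E*M => M*M   [E ::= M]
M*M => U*M   [M ::= U]
U*M => a*M   [U ::= a]
a*M => a*M-U   [M ::= M - U]
a*M-U => a*M-U-U   [M ::= M - U]
a*M-U-U => a*M-U-U-U   [M ::= M - U]
a*M-U-U-U => a*U-U-U-U   [M ::= U]
a*U-U-U-U => a*a-U-U-U   [U ::= a]
a*a-U-U-U => a*a-a-U-U   [U ::= a]
a*a-a-U-U => a*a-a-a-U   [U ::= a]
a*a-a-a-U => a*a-a-a-a   [U ::= a]

E => E*M => M*M => U*M => a*M => a*M-U => a*M-U-U => a*M-U-U-U => a*U-U-U-U => a*a-U-U-U => a*a-a-U-U => a*a-a-a-U => a*a-a-a-a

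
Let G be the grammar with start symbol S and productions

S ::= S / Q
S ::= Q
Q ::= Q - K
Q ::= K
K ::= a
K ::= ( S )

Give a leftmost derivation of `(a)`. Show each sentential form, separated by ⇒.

S ⇒ Q   [S ::= Q]
Q ⇒ K   [Q ::= K]
K ⇒ (S)   [K ::= ( S )]
(S) ⇒ (Q)   [S ::= Q]
(Q) ⇒ (K)   [Q ::= K]
(K) ⇒ (a)   [K ::= a]

S⇒Q⇒K⇒(S)⇒(Q)⇒(K)⇒(a)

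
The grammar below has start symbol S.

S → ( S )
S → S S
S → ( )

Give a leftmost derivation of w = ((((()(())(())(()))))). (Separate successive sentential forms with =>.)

S=>(S)=>((S))=>(((S)))=>((((S))))=>((((SS))))=>((((()S))))=>((((()SS))))=>((((()SSS))))=>((((()(S)SS))))=>((((()(())SS))))=>((((()(())(S)S))))=>((((()(())(())S))))=>((((()(())(())(S)))))=>((((()(())(())(())))))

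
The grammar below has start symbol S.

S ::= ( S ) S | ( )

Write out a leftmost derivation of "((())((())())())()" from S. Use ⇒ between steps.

S ⇒ (S)S ⇒ ((S)S)S ⇒ ((())S)S ⇒ ((())(S)S)S ⇒ ((())((S)S)S)S ⇒ ((())((())S)S)S ⇒ ((())((())())S)S ⇒ ((())((())())())S ⇒ ((())((())())())()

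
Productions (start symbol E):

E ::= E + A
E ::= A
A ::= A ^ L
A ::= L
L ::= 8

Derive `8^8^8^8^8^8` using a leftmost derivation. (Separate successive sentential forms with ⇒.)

E ⇒ A ⇒ A^L ⇒ A^L^L ⇒ A^L^L^L ⇒ A^L^L^L^L ⇒ A^L^L^L^L^L ⇒ L^L^L^L^L^L ⇒ 8^L^L^L^L^L ⇒ 8^8^L^L^L^L ⇒ 8^8^8^L^L^L ⇒ 8^8^8^8^L^L ⇒ 8^8^8^8^8^L ⇒ 8^8^8^8^8^8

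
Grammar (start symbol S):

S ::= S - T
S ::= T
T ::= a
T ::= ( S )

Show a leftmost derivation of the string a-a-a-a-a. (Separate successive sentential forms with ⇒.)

S ⇒ S-T ⇒ S-T-T ⇒ S-T-T-T ⇒ S-T-T-T-T ⇒ T-T-T-T-T ⇒ a-T-T-T-T ⇒ a-a-T-T-T ⇒ a-a-a-T-T ⇒ a-a-a-a-T ⇒ a-a-a-a-a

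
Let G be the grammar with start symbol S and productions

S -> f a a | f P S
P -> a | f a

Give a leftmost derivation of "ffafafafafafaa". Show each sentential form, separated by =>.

S => fPS   [S -> f P S]
fPS => ffaS   [P -> f a]
ffaS => ffafPS   [S -> f P S]
ffafPS => ffafaS   [P -> a]
ffafaS => ffafafPS   [S -> f P S]
ffafafPS => ffafafaS   [P -> a]
ffafafaS => ffafafafPS   [S -> f P S]
ffafafafPS => ffafafafaS   [P -> a]
ffafafafaS => ffafafafafPS   [S -> f P S]
ffafafafafPS => ffafafafafaS   [P -> a]
ffafafafafaS => ffafafafafafaa   [S -> f a a]

S => fPS => ffaS => ffafPS => ffafaS => ffafafPS => ffafafaS => ffafafafPS => ffafafafaS => ffafafafafPS => ffafafafafaS => ffafafafafafaa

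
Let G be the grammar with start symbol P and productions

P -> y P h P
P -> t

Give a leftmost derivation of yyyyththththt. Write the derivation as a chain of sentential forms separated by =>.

P => yPhP => yyPhPhP => yyyPhPhPhP => yyyyPhPhPhPhP => yyyythPhPhPhP => yyyyththPhPhP => yyyythththPhP => yyyyththththP => yyyyththththt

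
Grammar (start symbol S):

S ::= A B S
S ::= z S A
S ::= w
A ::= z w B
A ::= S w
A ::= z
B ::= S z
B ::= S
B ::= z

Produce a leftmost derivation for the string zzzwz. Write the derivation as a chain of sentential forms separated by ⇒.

S ⇒ zSA   [S ::= z S A]
zSA ⇒ zABSA   [S ::= A B S]
zABSA ⇒ zzBSA   [A ::= z]
zzBSA ⇒ zzzSA   [B ::= z]
zzzSA ⇒ zzzwA   [S ::= w]
zzzwA ⇒ zzzwz   [A ::= z]

S ⇒ zSA ⇒ zABSA ⇒ zzBSA ⇒ zzzSA ⇒ zzzwA ⇒ zzzwz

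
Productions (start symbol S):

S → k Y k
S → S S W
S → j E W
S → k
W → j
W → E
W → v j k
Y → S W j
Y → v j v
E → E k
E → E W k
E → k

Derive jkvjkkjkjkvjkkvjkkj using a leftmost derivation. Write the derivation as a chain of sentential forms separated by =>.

S=>SSW=>jEWSW=>jEWkWSW=>jEWkWkWSW=>jEWkWkWkWSW=>jEWkWkWkWkWSW=>jkWkWkWkWkWSW=>jkvjkkWkWkWkWSW=>jkvjkkjkWkWkWSW=>jkvjkkjkjkWkWSW=>jkvjkkjkjkvjkkWSW=>jkvjkkjkjkvjkkvjkSW=>jkvjkkjkjkvjkkvjkkW=>jkvjkkjkjkvjkkvjkkj

S => SSW   [S → S S W]
SSW => jEWSW   [S → j E W]
jEWSW => jEWkWSW   [E → E W k]
jEWkWSW => jEWkWkWSW   [E → E W k]
jEWkWkWSW => jEWkWkWkWSW   [E → E W k]
jEWkWkWkWSW => jEWkWkWkWkWSW   [E → E W k]
jEWkWkWkWkWSW => jkWkWkWkWkWSW   [E → k]
jkWkWkWkWkWSW => jkvjkkWkWkWkWSW   [W → v j k]
jkvjkkWkWkWkWSW => jkvjkkjkWkWkWSW   [W → j]
jkvjkkjkWkWkWSW => jkvjkkjkjkWkWSW   [W → j]
jkvjkkjkjkWkWSW => jkvjkkjkjkvjkkWSW   [W → v j k]
jkvjkkjkjkvjkkWSW => jkvjkkjkjkvjkkvjkSW   [W → v j k]
jkvjkkjkjkvjkkvjkSW => jkvjkkjkjkvjkkvjkkW   [S → k]
jkvjkkjkjkvjkkvjkkW => jkvjkkjkjkvjkkvjkkj   [W → j]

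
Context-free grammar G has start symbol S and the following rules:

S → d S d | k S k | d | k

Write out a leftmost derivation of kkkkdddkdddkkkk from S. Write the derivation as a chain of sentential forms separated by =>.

S=>kSk=>kkSkk=>kkkSkkk=>kkkkSkkkk=>kkkkdSdkkkk=>kkkkddSddkkkk=>kkkkdddSdddkkkk=>kkkkdddkdddkkkk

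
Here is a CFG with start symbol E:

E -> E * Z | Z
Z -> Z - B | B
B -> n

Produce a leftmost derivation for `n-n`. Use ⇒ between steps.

E ⇒ Z   [E -> Z]
Z ⇒ Z-B   [Z -> Z - B]
Z-B ⇒ B-B   [Z -> B]
B-B ⇒ n-B   [B -> n]
n-B ⇒ n-n   [B -> n]

E⇒Z⇒Z-B⇒B-B⇒n-B⇒n-n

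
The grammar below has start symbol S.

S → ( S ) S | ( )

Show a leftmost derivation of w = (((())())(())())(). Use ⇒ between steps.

S ⇒ (S)S   [S → ( S ) S]
(S)S ⇒ ((S)S)S   [S → ( S ) S]
((S)S)S ⇒ (((S)S)S)S   [S → ( S ) S]
(((S)S)S)S ⇒ (((())S)S)S   [S → ( )]
(((())S)S)S ⇒ (((())())S)S   [S → ( )]
(((())())S)S ⇒ (((())())(S)S)S   [S → ( S ) S]
(((())())(S)S)S ⇒ (((())())(())S)S   [S → ( )]
(((())())(())S)S ⇒ (((())())(())())S   [S → ( )]
(((())())(())())S ⇒ (((())())(())())()   [S → ( )]

S ⇒ (S)S ⇒ ((S)S)S ⇒ (((S)S)S)S ⇒ (((())S)S)S ⇒ (((())())S)S ⇒ (((())())(S)S)S ⇒ (((())())(())S)S ⇒ (((())())(())())S ⇒ (((())())(())())()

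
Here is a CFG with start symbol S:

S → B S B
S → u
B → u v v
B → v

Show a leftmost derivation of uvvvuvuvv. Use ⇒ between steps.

S⇒BSB⇒uvvSB⇒uvvBSBB⇒uvvvSBB⇒uvvvuBB⇒uvvvuvB⇒uvvvuvuvv

S ⇒ BSB   [S → B S B]
BSB ⇒ uvvSB   [B → u v v]
uvvSB ⇒ uvvBSBB   [S → B S B]
uvvBSBB ⇒ uvvvSBB   [B → v]
uvvvSBB ⇒ uvvvuBB   [S → u]
uvvvuBB ⇒ uvvvuvB   [B → v]
uvvvuvB ⇒ uvvvuvuvv   [B → u v v]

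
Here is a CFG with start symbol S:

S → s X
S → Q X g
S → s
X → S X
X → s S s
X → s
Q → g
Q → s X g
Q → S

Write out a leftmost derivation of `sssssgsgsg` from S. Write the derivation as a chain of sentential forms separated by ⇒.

S ⇒ QXg   [S → Q X g]
QXg ⇒ sXgXg   [Q → s X g]
sXgXg ⇒ ssSsgXg   [X → s S s]
ssSsgXg ⇒ ssQXgsgXg   [S → Q X g]
ssQXgsgXg ⇒ ssSXgsgXg   [Q → S]
ssSXgsgXg ⇒ sssXXgsgXg   [S → s X]
sssXXgsgXg ⇒ ssssXgsgXg   [X → s]
ssssXgsgXg ⇒ sssssgsgXg   [X → s]
sssssgsgXg ⇒ sssssgsgsg   [X → s]

S⇒QXg⇒sXgXg⇒ssSsgXg⇒ssQXgsgXg⇒ssSXgsgXg⇒sssXXgsgXg⇒ssssXgsgXg⇒sssssgsgXg⇒sssssgsgsg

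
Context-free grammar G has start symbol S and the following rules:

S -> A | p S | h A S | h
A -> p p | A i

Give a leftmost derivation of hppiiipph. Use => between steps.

S => hAS   [S -> h A S]
hAS => hAiS   [A -> A i]
hAiS => hAiiS   [A -> A i]
hAiiS => hAiiiS   [A -> A i]
hAiiiS => hppiiiS   [A -> p p]
hppiiiS => hppiiipS   [S -> p S]
hppiiipS => hppiiippS   [S -> p S]
hppiiippS => hppiiipph   [S -> h]

S => hAS => hAiS => hAiiS => hAiiiS => hppiiiS => hppiiipS => hppiiippS => hppiiipph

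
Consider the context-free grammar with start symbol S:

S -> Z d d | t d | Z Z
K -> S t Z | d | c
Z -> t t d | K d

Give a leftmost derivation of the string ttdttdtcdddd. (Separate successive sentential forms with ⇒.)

S⇒ZZ⇒KdZ⇒StZdZ⇒ZZtZdZ⇒ttdZtZdZ⇒ttdttdtZdZ⇒ttdttdtKddZ⇒ttdttdtcddZ⇒ttdttdtcddKd⇒ttdttdtcdddd

S ⇒ ZZ   [S -> Z Z]
ZZ ⇒ KdZ   [Z -> K d]
KdZ ⇒ StZdZ   [K -> S t Z]
StZdZ ⇒ ZZtZdZ   [S -> Z Z]
ZZtZdZ ⇒ ttdZtZdZ   [Z -> t t d]
ttdZtZdZ ⇒ ttdttdtZdZ   [Z -> t t d]
ttdttdtZdZ ⇒ ttdttdtKddZ   [Z -> K d]
ttdttdtKddZ ⇒ ttdttdtcddZ   [K -> c]
ttdttdtcddZ ⇒ ttdttdtcddKd   [Z -> K d]
ttdttdtcddKd ⇒ ttdttdtcdddd   [K -> d]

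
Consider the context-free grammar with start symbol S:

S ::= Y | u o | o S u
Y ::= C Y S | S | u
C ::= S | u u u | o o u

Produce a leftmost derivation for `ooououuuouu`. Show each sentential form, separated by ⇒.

S ⇒ oSu   [S ::= o S u]
oSu ⇒ ooSuu   [S ::= o S u]
ooSuu ⇒ ooYuu   [S ::= Y]
ooYuu ⇒ ooCYSuu   [Y ::= C Y S]
ooCYSuu ⇒ ooSYSuu   [C ::= S]
ooSYSuu ⇒ oooSuYSuu   [S ::= o S u]
oooSuYSuu ⇒ ooououYSuu   [S ::= u o]
ooououYSuu ⇒ ooououuSuu   [Y ::= u]
ooououuSuu ⇒ ooououuuouu   [S ::= u o]

S ⇒ oSu ⇒ ooSuu ⇒ ooYuu ⇒ ooCYSuu ⇒ ooSYSuu ⇒ oooSuYSuu ⇒ ooououYSuu ⇒ ooououuSuu ⇒ ooououuuouu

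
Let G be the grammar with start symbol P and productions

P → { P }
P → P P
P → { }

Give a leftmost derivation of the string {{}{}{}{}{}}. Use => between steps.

P=>{P}=>{PP}=>{PPP}=>{PPPP}=>{PPPPP}=>{{}PPPP}=>{{}{}PPP}=>{{}{}{}PP}=>{{}{}{}{}P}=>{{}{}{}{}{}}

P => {P}   [P → { P }]
{P} => {PP}   [P → P P]
{PP} => {PPP}   [P → P P]
{PPP} => {PPPP}   [P → P P]
{PPPP} => {PPPPP}   [P → P P]
{PPPPP} => {{}PPPP}   [P → { }]
{{}PPPP} => {{}{}PPP}   [P → { }]
{{}{}PPP} => {{}{}{}PP}   [P → { }]
{{}{}{}PP} => {{}{}{}{}P}   [P → { }]
{{}{}{}{}P} => {{}{}{}{}{}}   [P → { }]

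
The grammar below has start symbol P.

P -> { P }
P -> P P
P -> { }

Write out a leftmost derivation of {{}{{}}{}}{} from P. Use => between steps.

P=>PP=>{P}P=>{PP}P=>{PPP}P=>{{}PP}P=>{{}{P}P}P=>{{}{{}}P}P=>{{}{{}}{}}P=>{{}{{}}{}}{}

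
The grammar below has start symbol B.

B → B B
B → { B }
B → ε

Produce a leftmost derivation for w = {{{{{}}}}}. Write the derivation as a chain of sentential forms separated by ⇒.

B ⇒ {B} ⇒ {{B}} ⇒ {{{B}}} ⇒ {{{{B}}}} ⇒ {{{{BB}}}} ⇒ {{{{BBB}}}} ⇒ {{{{BBBB}}}} ⇒ {{{{{B}BBB}}}} ⇒ {{{{{}BBB}}}} ⇒ {{{{{}BB}}}} ⇒ {{{{{}B}}}} ⇒ {{{{{}}}}}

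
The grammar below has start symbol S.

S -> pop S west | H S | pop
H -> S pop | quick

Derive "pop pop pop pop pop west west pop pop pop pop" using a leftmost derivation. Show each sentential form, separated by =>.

S => H S   [S -> H S]
H S => S pop S   [H -> S pop]
S pop S => H S pop S   [S -> H S]
H S pop S => S pop S pop S   [H -> S pop]
S pop S pop S => pop S west pop S pop S   [S -> pop S west]
pop S west pop S pop S => pop H S west pop S pop S   [S -> H S]
pop H S west pop S pop S => pop S pop S west pop S pop S   [H -> S pop]
pop S pop S west pop S pop S => pop pop pop S west pop S pop S   [S -> pop]
pop pop pop S west pop S pop S => pop pop pop pop S west west pop S pop S   [S -> pop S west]
pop pop pop pop S west west pop S pop S => pop pop pop pop pop west west pop S pop S   [S -> pop]
pop pop pop pop pop west west pop S pop S => pop pop pop pop pop west west pop pop pop S   [S -> pop]
pop pop pop pop pop west west pop pop pop S => pop pop pop pop pop west west pop pop pop pop   [S -> pop]

S => H S => S pop S => H S pop S => S pop S pop S => pop S west pop S pop S => pop H S west pop S pop S => pop S pop S west pop S pop S => pop pop pop S west pop S pop S => pop pop pop pop S west west pop S pop S => pop pop pop pop pop west west pop S pop S => pop pop pop pop pop west west pop pop pop S => pop pop pop pop pop west west pop pop pop pop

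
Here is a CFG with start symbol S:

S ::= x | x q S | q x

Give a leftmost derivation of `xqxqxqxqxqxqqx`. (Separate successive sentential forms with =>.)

S => xqS   [S ::= x q S]
xqS => xqxqS   [S ::= x q S]
xqxqS => xqxqxqS   [S ::= x q S]
xqxqxqS => xqxqxqxqS   [S ::= x q S]
xqxqxqxqS => xqxqxqxqxqS   [S ::= x q S]
xqxqxqxqxqS => xqxqxqxqxqxqS   [S ::= x q S]
xqxqxqxqxqxqS => xqxqxqxqxqxqqx   [S ::= q x]

S=>xqS=>xqxqS=>xqxqxqS=>xqxqxqxqS=>xqxqxqxqxqS=>xqxqxqxqxqxqS=>xqxqxqxqxqxqqx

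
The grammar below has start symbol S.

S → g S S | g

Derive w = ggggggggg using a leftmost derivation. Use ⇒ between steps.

S ⇒ gSS   [S → g S S]
gSS ⇒ ggSSS   [S → g S S]
ggSSS ⇒ gggSSSS   [S → g S S]
gggSSSS ⇒ ggggSSSSS   [S → g S S]
ggggSSSSS ⇒ gggggSSSS   [S → g]
gggggSSSS ⇒ ggggggSSS   [S → g]
ggggggSSS ⇒ gggggggSS   [S → g]
gggggggSS ⇒ ggggggggS   [S → g]
ggggggggS ⇒ ggggggggg   [S → g]

S⇒gSS⇒ggSSS⇒gggSSSS⇒ggggSSSSS⇒gggggSSSS⇒ggggggSSS⇒gggggggSS⇒ggggggggS⇒ggggggggg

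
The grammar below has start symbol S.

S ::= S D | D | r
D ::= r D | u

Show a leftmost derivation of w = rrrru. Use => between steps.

S => D   [S ::= D]
D => rD   [D ::= r D]
rD => rrD   [D ::= r D]
rrD => rrrD   [D ::= r D]
rrrD => rrrrD   [D ::= r D]
rrrrD => rrrru   [D ::= u]

S => D => rD => rrD => rrrD => rrrrD => rrrru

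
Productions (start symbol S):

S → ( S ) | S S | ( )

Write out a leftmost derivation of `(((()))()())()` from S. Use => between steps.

S => SS   [S → S S]
SS => (S)S   [S → ( S )]
(S)S => (SS)S   [S → S S]
(SS)S => (SSS)S   [S → S S]
(SSS)S => ((S)SS)S   [S → ( S )]
((S)SS)S => (((S))SS)S   [S → ( S )]
(((S))SS)S => (((()))SS)S   [S → ( )]
(((()))SS)S => (((()))()S)S   [S → ( )]
(((()))()S)S => (((()))()())S   [S → ( )]
(((()))()())S => (((()))()())()   [S → ( )]

S=>SS=>(S)S=>(SS)S=>(SSS)S=>((S)SS)S=>(((S))SS)S=>(((()))SS)S=>(((()))()S)S=>(((()))()())S=>(((()))()())()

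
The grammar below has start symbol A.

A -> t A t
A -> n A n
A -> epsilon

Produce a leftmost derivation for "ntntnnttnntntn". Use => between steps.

A => nAn   [A -> n A n]
nAn => ntAtn   [A -> t A t]
ntAtn => ntnAntn   [A -> n A n]
ntnAntn => ntntAtntn   [A -> t A t]
ntntAtntn => ntntnAntntn   [A -> n A n]
ntntnAntntn => ntntnnAnntntn   [A -> n A n]
ntntnnAnntntn => ntntnntAtnntntn   [A -> t A t]
ntntnntAtnntntn => ntntnnttnntntn   [A -> epsilon]

A => nAn => ntAtn => ntnAntn => ntntAtntn => ntntnAntntn => ntntnnAnntntn => ntntnntAtnntntn => ntntnnttnntntn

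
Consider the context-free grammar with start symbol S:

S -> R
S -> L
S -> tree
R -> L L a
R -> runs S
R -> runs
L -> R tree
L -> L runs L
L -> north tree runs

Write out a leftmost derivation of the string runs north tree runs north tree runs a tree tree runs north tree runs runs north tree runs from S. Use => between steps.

S => L => L runs L => L runs L runs L => R tree runs L runs L => runs S tree runs L runs L => runs L tree runs L runs L => runs R tree tree runs L runs L => runs L L a tree tree runs L runs L => runs north tree runs L a tree tree runs L runs L => runs north tree runs north tree runs a tree tree runs L runs L => runs north tree runs north tree runs a tree tree runs north tree runs runs L => runs north tree runs north tree runs a tree tree runs north tree runs runs north tree runs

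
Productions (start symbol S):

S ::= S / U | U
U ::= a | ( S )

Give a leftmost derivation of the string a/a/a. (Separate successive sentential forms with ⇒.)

S ⇒ S/U ⇒ S/U/U ⇒ U/U/U ⇒ a/U/U ⇒ a/a/U ⇒ a/a/a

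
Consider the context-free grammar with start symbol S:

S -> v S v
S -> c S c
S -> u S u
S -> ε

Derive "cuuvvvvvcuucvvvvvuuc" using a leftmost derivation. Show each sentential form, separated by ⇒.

S⇒cSc⇒cuSuc⇒cuuSuuc⇒cuuvSvuuc⇒cuuvvSvvuuc⇒cuuvvvSvvvuuc⇒cuuvvvvSvvvvuuc⇒cuuvvvvvSvvvvvuuc⇒cuuvvvvvcScvvvvvuuc⇒cuuvvvvvcuSucvvvvvuuc⇒cuuvvvvvcuucvvvvvuuc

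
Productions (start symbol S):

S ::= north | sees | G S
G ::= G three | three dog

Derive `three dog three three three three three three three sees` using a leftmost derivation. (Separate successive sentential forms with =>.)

S => G S => G three S => G three three S => G three three three S => G three three three three S => G three three three three three S => G three three three three three three S => G three three three three three three three S => three dog three three three three three three three S => three dog three three three three three three three sees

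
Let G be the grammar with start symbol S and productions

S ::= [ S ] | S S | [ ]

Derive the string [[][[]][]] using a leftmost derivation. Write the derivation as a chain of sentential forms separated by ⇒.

S ⇒ [S]   [S ::= [ S ]]
[S] ⇒ [SS]   [S ::= S S]
[SS] ⇒ [[]S]   [S ::= [ ]]
[[]S] ⇒ [[]SS]   [S ::= S S]
[[]SS] ⇒ [[][S]S]   [S ::= [ S ]]
[[][S]S] ⇒ [[][[]]S]   [S ::= [ ]]
[[][[]]S] ⇒ [[][[]][]]   [S ::= [ ]]

S⇒[S]⇒[SS]⇒[[]S]⇒[[]SS]⇒[[][S]S]⇒[[][[]]S]⇒[[][[]][]]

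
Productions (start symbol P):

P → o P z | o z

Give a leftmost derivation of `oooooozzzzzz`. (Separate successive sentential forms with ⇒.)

P ⇒ oPz ⇒ ooPzz ⇒ oooPzzz ⇒ ooooPzzzz ⇒ oooooPzzzzz ⇒ oooooozzzzzz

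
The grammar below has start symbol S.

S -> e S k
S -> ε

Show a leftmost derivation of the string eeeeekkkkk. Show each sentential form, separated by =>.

S=>eSk=>eeSkk=>eeeSkkk=>eeeeSkkkk=>eeeeeSkkkkk=>eeeeekkkkk

S => eSk   [S -> e S k]
eSk => eeSkk   [S -> e S k]
eeSkk => eeeSkkk   [S -> e S k]
eeeSkkk => eeeeSkkkk   [S -> e S k]
eeeeSkkkk => eeeeeSkkkkk   [S -> e S k]
eeeeeSkkkkk => eeeeekkkkk   [S -> ε]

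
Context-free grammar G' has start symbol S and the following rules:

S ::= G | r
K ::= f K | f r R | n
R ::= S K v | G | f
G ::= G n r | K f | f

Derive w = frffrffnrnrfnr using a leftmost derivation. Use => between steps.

S => G => Gnr => Kfnr => frRfnr => frGfnr => frGnrfnr => frGnrnrfnr => frKfnrnrfnr => frfKfnrnrfnr => frffrRfnrnrfnr => frffrffnrnrfnr

S => G   [S ::= G]
G => Gnr   [G ::= G n r]
Gnr => Kfnr   [G ::= K f]
Kfnr => frRfnr   [K ::= f r R]
frRfnr => frGfnr   [R ::= G]
frGfnr => frGnrfnr   [G ::= G n r]
frGnrfnr => frGnrnrfnr   [G ::= G n r]
frGnrnrfnr => frKfnrnrfnr   [G ::= K f]
frKfnrnrfnr => frfKfnrnrfnr   [K ::= f K]
frfKfnrnrfnr => frffrRfnrnrfnr   [K ::= f r R]
frffrRfnrnrfnr => frffrffnrnrfnr   [R ::= f]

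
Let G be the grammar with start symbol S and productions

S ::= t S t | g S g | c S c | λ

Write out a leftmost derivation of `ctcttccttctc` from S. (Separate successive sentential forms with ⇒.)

S ⇒ cSc   [S ::= c S c]
cSc ⇒ ctStc   [S ::= t S t]
ctStc ⇒ ctcSctc   [S ::= c S c]
ctcSctc ⇒ ctctStctc   [S ::= t S t]
ctctStctc ⇒ ctcttSttctc   [S ::= t S t]
ctcttSttctc ⇒ ctcttcScttctc   [S ::= c S c]
ctcttcScttctc ⇒ ctcttccttctc   [S ::= λ]

S ⇒ cSc ⇒ ctStc ⇒ ctcSctc ⇒ ctctStctc ⇒ ctcttSttctc ⇒ ctcttcScttctc ⇒ ctcttccttctc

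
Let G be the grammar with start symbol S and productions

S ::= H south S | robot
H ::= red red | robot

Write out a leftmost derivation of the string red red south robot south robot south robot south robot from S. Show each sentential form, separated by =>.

S => H south S => red red south S => red red south H south S => red red south robot south S => red red south robot south H south S => red red south robot south robot south S => red red south robot south robot south H south S => red red south robot south robot south robot south S => red red south robot south robot south robot south robot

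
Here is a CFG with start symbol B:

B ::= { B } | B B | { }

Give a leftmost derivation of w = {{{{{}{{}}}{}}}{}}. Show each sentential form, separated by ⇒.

B ⇒ {B}   [B ::= { B }]
{B} ⇒ {BB}   [B ::= B B]
{BB} ⇒ {{B}B}   [B ::= { B }]
{{B}B} ⇒ {{{B}}B}   [B ::= { B }]
{{{B}}B} ⇒ {{{BB}}B}   [B ::= B B]
{{{BB}}B} ⇒ {{{{B}B}}B}   [B ::= { B }]
{{{{B}B}}B} ⇒ {{{{BB}B}}B}   [B ::= B B]
{{{{BB}B}}B} ⇒ {{{{{}B}B}}B}   [B ::= { }]
{{{{{}B}B}}B} ⇒ {{{{{}{B}}B}}B}   [B ::= { B }]
{{{{{}{B}}B}}B} ⇒ {{{{{}{{}}}B}}B}   [B ::= { }]
{{{{{}{{}}}B}}B} ⇒ {{{{{}{{}}}{}}}B}   [B ::= { }]
{{{{{}{{}}}{}}}B} ⇒ {{{{{}{{}}}{}}}{}}   [B ::= { }]

B⇒{B}⇒{BB}⇒{{B}B}⇒{{{B}}B}⇒{{{BB}}B}⇒{{{{B}B}}B}⇒{{{{BB}B}}B}⇒{{{{{}B}B}}B}⇒{{{{{}{B}}B}}B}⇒{{{{{}{{}}}B}}B}⇒{{{{{}{{}}}{}}}B}⇒{{{{{}{{}}}{}}}{}}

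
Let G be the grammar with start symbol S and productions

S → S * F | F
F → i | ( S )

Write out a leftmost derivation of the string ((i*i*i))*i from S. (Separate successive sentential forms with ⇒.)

S ⇒ S*F ⇒ F*F ⇒ (S)*F ⇒ (F)*F ⇒ ((S))*F ⇒ ((S*F))*F ⇒ ((S*F*F))*F ⇒ ((F*F*F))*F ⇒ ((i*F*F))*F ⇒ ((i*i*F))*F ⇒ ((i*i*i))*F ⇒ ((i*i*i))*i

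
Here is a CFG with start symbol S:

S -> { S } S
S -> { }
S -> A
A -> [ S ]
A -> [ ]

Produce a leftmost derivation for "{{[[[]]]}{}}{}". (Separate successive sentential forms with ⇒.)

S ⇒ {S}S ⇒ {{S}S}S ⇒ {{A}S}S ⇒ {{[S]}S}S ⇒ {{[A]}S}S ⇒ {{[[S]]}S}S ⇒ {{[[A]]}S}S ⇒ {{[[[]]]}S}S ⇒ {{[[[]]]}{}}S ⇒ {{[[[]]]}{}}{}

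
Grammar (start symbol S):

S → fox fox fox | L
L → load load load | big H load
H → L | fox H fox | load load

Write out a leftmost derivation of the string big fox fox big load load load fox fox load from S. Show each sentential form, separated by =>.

S => L   [S → L]
L => big H load   [L → big H load]
big H load => big fox H fox load   [H → fox H fox]
big fox H fox load => big fox fox H fox fox load   [H → fox H fox]
big fox fox H fox fox load => big fox fox L fox fox load   [H → L]
big fox fox L fox fox load => big fox fox big H load fox fox load   [L → big H load]
big fox fox big H load fox fox load => big fox fox big load load load fox fox load   [H → load load]

S => L => big H load => big fox H fox load => big fox fox H fox fox load => big fox fox L fox fox load => big fox fox big H load fox fox load => big fox fox big load load load fox fox load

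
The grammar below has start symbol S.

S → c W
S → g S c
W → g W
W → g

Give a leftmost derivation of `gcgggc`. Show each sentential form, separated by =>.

S=>gSc=>gcWc=>gcgWc=>gcggWc=>gcgggc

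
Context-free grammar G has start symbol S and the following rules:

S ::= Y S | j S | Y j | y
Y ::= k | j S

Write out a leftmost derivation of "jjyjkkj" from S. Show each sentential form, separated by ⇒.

S ⇒ jS   [S ::= j S]
jS ⇒ jYS   [S ::= Y S]
jYS ⇒ jjSS   [Y ::= j S]
jjSS ⇒ jjyS   [S ::= y]
jjyS ⇒ jjyjS   [S ::= j S]
jjyjS ⇒ jjyjYS   [S ::= Y S]
jjyjYS ⇒ jjyjkS   [Y ::= k]
jjyjkS ⇒ jjyjkYj   [S ::= Y j]
jjyjkYj ⇒ jjyjkkj   [Y ::= k]

S ⇒ jS ⇒ jYS ⇒ jjSS ⇒ jjyS ⇒ jjyjS ⇒ jjyjYS ⇒ jjyjkS ⇒ jjyjkYj ⇒ jjyjkkj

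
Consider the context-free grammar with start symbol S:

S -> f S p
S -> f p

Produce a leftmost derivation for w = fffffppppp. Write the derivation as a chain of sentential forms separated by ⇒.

S ⇒ fSp ⇒ ffSpp ⇒ fffSppp ⇒ ffffSpppp ⇒ fffffppppp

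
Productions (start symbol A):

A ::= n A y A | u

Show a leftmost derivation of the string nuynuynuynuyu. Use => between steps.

A => nAyA   [A ::= n A y A]
nAyA => nuyA   [A ::= u]
nuyA => nuynAyA   [A ::= n A y A]
nuynAyA => nuynuyA   [A ::= u]
nuynuyA => nuynuynAyA   [A ::= n A y A]
nuynuynAyA => nuynuynuyA   [A ::= u]
nuynuynuyA => nuynuynuynAyA   [A ::= n A y A]
nuynuynuynAyA => nuynuynuynuyA   [A ::= u]
nuynuynuynuyA => nuynuynuynuyu   [A ::= u]

A=>nAyA=>nuyA=>nuynAyA=>nuynuyA=>nuynuynAyA=>nuynuynuyA=>nuynuynuynAyA=>nuynuynuynuyA=>nuynuynuynuyu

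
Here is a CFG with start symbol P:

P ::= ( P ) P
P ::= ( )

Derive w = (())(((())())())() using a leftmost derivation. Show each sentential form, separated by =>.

P => (P)P   [P ::= ( P ) P]
(P)P => (())P   [P ::= ( )]
(())P => (())(P)P   [P ::= ( P ) P]
(())(P)P => (())((P)P)P   [P ::= ( P ) P]
(())((P)P)P => (())(((P)P)P)P   [P ::= ( P ) P]
(())(((P)P)P)P => (())(((())P)P)P   [P ::= ( )]
(())(((())P)P)P => (())(((())())P)P   [P ::= ( )]
(())(((())())P)P => (())(((())())())P   [P ::= ( )]
(())(((())())())P => (())(((())())())()   [P ::= ( )]

P => (P)P => (())P => (())(P)P => (())((P)P)P => (())(((P)P)P)P => (())(((())P)P)P => (())(((())())P)P => (())(((())())())P => (())(((())())())()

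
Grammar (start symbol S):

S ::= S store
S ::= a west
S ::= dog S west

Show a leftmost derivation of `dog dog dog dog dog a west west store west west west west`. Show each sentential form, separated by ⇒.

S ⇒ dog S west   [S ::= dog S west]
dog S west ⇒ dog dog S west west   [S ::= dog S west]
dog dog S west west ⇒ dog dog dog S west west west   [S ::= dog S west]
dog dog dog S west west west ⇒ dog dog dog dog S west west west west   [S ::= dog S west]
dog dog dog dog S west west west west ⇒ dog dog dog dog S store west west west west   [S ::= S store]
dog dog dog dog S store west west west west ⇒ dog dog dog dog dog S west store west west west west   [S ::= dog S west]
dog dog dog dog dog S west store west west west west ⇒ dog dog dog dog dog a west west store west west west west   [S ::= a west]

S ⇒ dog S west ⇒ dog dog S west west ⇒ dog dog dog S west west west ⇒ dog dog dog dog S west west west west ⇒ dog dog dog dog S store west west west west ⇒ dog dog dog dog dog S west store west west west west ⇒ dog dog dog dog dog a west west store west west west west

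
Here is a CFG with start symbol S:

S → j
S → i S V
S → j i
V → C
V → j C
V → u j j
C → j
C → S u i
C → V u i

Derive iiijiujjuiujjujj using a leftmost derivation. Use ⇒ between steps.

S⇒iSV⇒iiSVV⇒iiiSVVV⇒iiijiVVV⇒iiijiCVV⇒iiijiVuiVV⇒iiijiujjuiVV⇒iiijiujjuiujjV⇒iiijiujjuiujjujj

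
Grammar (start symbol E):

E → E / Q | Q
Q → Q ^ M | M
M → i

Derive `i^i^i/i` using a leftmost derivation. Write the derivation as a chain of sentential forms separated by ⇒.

E ⇒ E/Q ⇒ Q/Q ⇒ Q^M/Q ⇒ Q^M^M/Q ⇒ M^M^M/Q ⇒ i^M^M/Q ⇒ i^i^M/Q ⇒ i^i^i/Q ⇒ i^i^i/M ⇒ i^i^i/i

E ⇒ E/Q   [E → E / Q]
E/Q ⇒ Q/Q   [E → Q]
Q/Q ⇒ Q^M/Q   [Q → Q ^ M]
Q^M/Q ⇒ Q^M^M/Q   [Q → Q ^ M]
Q^M^M/Q ⇒ M^M^M/Q   [Q → M]
M^M^M/Q ⇒ i^M^M/Q   [M → i]
i^M^M/Q ⇒ i^i^M/Q   [M → i]
i^i^M/Q ⇒ i^i^i/Q   [M → i]
i^i^i/Q ⇒ i^i^i/M   [Q → M]
i^i^i/M ⇒ i^i^i/i   [M → i]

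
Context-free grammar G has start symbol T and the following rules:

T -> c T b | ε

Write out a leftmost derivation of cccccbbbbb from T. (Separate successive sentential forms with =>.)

T => cTb => ccTbb => cccTbbb => ccccTbbbb => cccccTbbbbb => cccccbbbbb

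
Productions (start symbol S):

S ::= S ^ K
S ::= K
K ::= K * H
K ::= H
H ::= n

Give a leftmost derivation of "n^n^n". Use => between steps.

S => S^K   [S ::= S ^ K]
S^K => S^K^K   [S ::= S ^ K]
S^K^K => K^K^K   [S ::= K]
K^K^K => H^K^K   [K ::= H]
H^K^K => n^K^K   [H ::= n]
n^K^K => n^H^K   [K ::= H]
n^H^K => n^n^K   [H ::= n]
n^n^K => n^n^H   [K ::= H]
n^n^H => n^n^n   [H ::= n]

S => S^K => S^K^K => K^K^K => H^K^K => n^K^K => n^H^K => n^n^K => n^n^H => n^n^n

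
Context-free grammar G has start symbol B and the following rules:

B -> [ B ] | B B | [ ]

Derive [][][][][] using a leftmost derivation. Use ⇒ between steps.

B ⇒ BB   [B -> B B]
BB ⇒ BBB   [B -> B B]
BBB ⇒ BBBB   [B -> B B]
BBBB ⇒ BBBBB   [B -> B B]
BBBBB ⇒ []BBBB   [B -> [ ]]
[]BBBB ⇒ [][]BBB   [B -> [ ]]
[][]BBB ⇒ [][][]BB   [B -> [ ]]
[][][]BB ⇒ [][][][]B   [B -> [ ]]
[][][][]B ⇒ [][][][][]   [B -> [ ]]

B ⇒ BB ⇒ BBB ⇒ BBBB ⇒ BBBBB ⇒ []BBBB ⇒ [][]BBB ⇒ [][][]BB ⇒ [][][][]B ⇒ [][][][][]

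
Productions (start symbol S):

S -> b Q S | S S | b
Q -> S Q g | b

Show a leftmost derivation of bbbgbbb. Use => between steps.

S => SS => SSS => bQSSS => bSQgSSS => bbQgSSS => bbbgSSS => bbbgbSS => bbbgbbS => bbbgbbb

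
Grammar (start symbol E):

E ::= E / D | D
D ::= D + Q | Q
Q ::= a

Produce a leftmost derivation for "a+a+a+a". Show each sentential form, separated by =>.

E => D => D+Q => D+Q+Q => D+Q+Q+Q => Q+Q+Q+Q => a+Q+Q+Q => a+a+Q+Q => a+a+a+Q => a+a+a+a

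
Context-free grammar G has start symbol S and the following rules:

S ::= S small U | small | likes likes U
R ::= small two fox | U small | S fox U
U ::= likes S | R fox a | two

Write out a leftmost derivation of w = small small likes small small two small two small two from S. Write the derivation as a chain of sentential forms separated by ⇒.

S ⇒ S small U   [S ::= S small U]
S small U ⇒ S small U small U   [S ::= S small U]
S small U small U ⇒ S small U small U small U   [S ::= S small U]
S small U small U small U ⇒ S small U small U small U small U   [S ::= S small U]
S small U small U small U small U ⇒ small small U small U small U small U   [S ::= small]
small small U small U small U small U ⇒ small small likes S small U small U small U   [U ::= likes S]
small small likes S small U small U small U ⇒ small small likes small small U small U small U   [S ::= small]
small small likes small small U small U small U ⇒ small small likes small small two small U small U   [U ::= two]
small small likes small small two small U small U ⇒ small small likes small small two small two small U   [U ::= two]
small small likes small small two small two small U ⇒ small small likes small small two small two small two   [U ::= two]

S ⇒ S small U ⇒ S small U small U ⇒ S small U small U small U ⇒ S small U small U small U small U ⇒ small small U small U small U small U ⇒ small small likes S small U small U small U ⇒ small small likes small small U small U small U ⇒ small small likes small small two small U small U ⇒ small small likes small small two small two small U ⇒ small small likes small small two small two small two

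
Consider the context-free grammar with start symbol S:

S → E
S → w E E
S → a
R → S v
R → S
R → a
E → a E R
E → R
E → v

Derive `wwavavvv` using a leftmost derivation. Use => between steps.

S => wEE => wRE => wSvE => wwEEvE => wwaEREvE => wwavREvE => wwavSEvE => wwavaEvE => wwavavvE => wwavavvv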